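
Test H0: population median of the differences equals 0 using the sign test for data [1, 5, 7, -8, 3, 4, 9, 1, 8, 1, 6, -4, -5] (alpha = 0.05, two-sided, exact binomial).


Step 1: Discard zero differences. Original n = 13; n_eff = number of nonzero differences = 13.
Nonzero differences (with sign): +1, +5, +7, -8, +3, +4, +9, +1, +8, +1, +6, -4, -5
Step 2: Count signs: positive = 10, negative = 3.
Step 3: Under H0: P(positive) = 0.5, so the number of positives S ~ Bin(13, 0.5).
Step 4: Two-sided exact p-value = sum of Bin(13,0.5) probabilities at or below the observed probability = 0.092285.
Step 5: alpha = 0.05. fail to reject H0.

n_eff = 13, pos = 10, neg = 3, p = 0.092285, fail to reject H0.


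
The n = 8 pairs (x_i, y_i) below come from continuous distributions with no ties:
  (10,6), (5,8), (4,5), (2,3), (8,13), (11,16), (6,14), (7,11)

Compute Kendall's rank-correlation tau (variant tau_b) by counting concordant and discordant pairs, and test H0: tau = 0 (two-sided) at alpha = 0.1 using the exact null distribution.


Step 1: Enumerate the 28 unordered pairs (i,j) with i<j and classify each by sign(x_j-x_i) * sign(y_j-y_i).
  (1,2):dx=-5,dy=+2->D; (1,3):dx=-6,dy=-1->C; (1,4):dx=-8,dy=-3->C; (1,5):dx=-2,dy=+7->D
  (1,6):dx=+1,dy=+10->C; (1,7):dx=-4,dy=+8->D; (1,8):dx=-3,dy=+5->D; (2,3):dx=-1,dy=-3->C
  (2,4):dx=-3,dy=-5->C; (2,5):dx=+3,dy=+5->C; (2,6):dx=+6,dy=+8->C; (2,7):dx=+1,dy=+6->C
  (2,8):dx=+2,dy=+3->C; (3,4):dx=-2,dy=-2->C; (3,5):dx=+4,dy=+8->C; (3,6):dx=+7,dy=+11->C
  (3,7):dx=+2,dy=+9->C; (3,8):dx=+3,dy=+6->C; (4,5):dx=+6,dy=+10->C; (4,6):dx=+9,dy=+13->C
  (4,7):dx=+4,dy=+11->C; (4,8):dx=+5,dy=+8->C; (5,6):dx=+3,dy=+3->C; (5,7):dx=-2,dy=+1->D
  (5,8):dx=-1,dy=-2->C; (6,7):dx=-5,dy=-2->C; (6,8):dx=-4,dy=-5->C; (7,8):dx=+1,dy=-3->D
Step 2: C = 22, D = 6, total pairs = 28.
Step 3: tau = (C - D)/(n(n-1)/2) = (22 - 6)/28 = 0.571429.
Step 4: Exact two-sided p-value (enumerate n! = 40320 permutations of y under H0): p = 0.061012.
Step 5: alpha = 0.1. reject H0.

tau_b = 0.5714 (C=22, D=6), p = 0.061012, reject H0.


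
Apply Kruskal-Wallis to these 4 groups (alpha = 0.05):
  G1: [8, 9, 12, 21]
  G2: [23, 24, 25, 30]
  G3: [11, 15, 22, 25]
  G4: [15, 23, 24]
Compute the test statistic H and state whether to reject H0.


Step 1: Combine all N = 15 observations and assign midranks.
sorted (value, group, rank): (8,G1,1), (9,G1,2), (11,G3,3), (12,G1,4), (15,G3,5.5), (15,G4,5.5), (21,G1,7), (22,G3,8), (23,G2,9.5), (23,G4,9.5), (24,G2,11.5), (24,G4,11.5), (25,G2,13.5), (25,G3,13.5), (30,G2,15)
Step 2: Sum ranks within each group.
R_1 = 14 (n_1 = 4)
R_2 = 49.5 (n_2 = 4)
R_3 = 30 (n_3 = 4)
R_4 = 26.5 (n_4 = 3)
Step 3: H = 12/(N(N+1)) * sum(R_i^2/n_i) - 3(N+1)
     = 12/(15*16) * (14^2/4 + 49.5^2/4 + 30^2/4 + 26.5^2/3) - 3*16
     = 0.050000 * 1120.65 - 48
     = 8.032292.
Step 4: Ties present; correction factor C = 1 - 24/(15^3 - 15) = 0.992857. Corrected H = 8.032292 / 0.992857 = 8.090078.
Step 5: Under H0, H ~ chi^2(3); p-value = 0.044186.
Step 6: alpha = 0.05. reject H0.

H = 8.0901, df = 3, p = 0.044186, reject H0.


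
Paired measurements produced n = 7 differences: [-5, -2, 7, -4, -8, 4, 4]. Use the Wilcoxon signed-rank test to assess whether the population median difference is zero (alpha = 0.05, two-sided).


Step 1: Drop any zero differences (none here) and take |d_i|.
|d| = [5, 2, 7, 4, 8, 4, 4]
Step 2: Midrank |d_i| (ties get averaged ranks).
ranks: |5|->5, |2|->1, |7|->6, |4|->3, |8|->7, |4|->3, |4|->3
Step 3: Attach original signs; sum ranks with positive sign and with negative sign.
W+ = 6 + 3 + 3 = 12
W- = 5 + 1 + 3 + 7 = 16
(Check: W+ + W- = 28 should equal n(n+1)/2 = 28.)
Step 4: Test statistic W = min(W+, W-) = 12.
Step 5: Ties in |d|, so use the tie-corrected normal approximation.
        E[W] = n(n+1)/4 = 7*8/4 = 14.
        Tie groups: |d|=4 (t=3); sum(t^3 - t) = 24.
        Var[W] = n(n+1)(2n+1)/24 - sum(t^3-t)/48 = 840/24 - 24/48 = 34.5.
        z = (W - E[W]) / sqrt(Var[W]) = (12 - 14) / 5.8737 = -0.3405.
        Two-sided p = 2*Phi(z) = 0.733478.
Step 6: alpha = 0.05. fail to reject H0.

W+ = 12, W- = 16, W = min = 12, p = 0.733478, fail to reject H0.


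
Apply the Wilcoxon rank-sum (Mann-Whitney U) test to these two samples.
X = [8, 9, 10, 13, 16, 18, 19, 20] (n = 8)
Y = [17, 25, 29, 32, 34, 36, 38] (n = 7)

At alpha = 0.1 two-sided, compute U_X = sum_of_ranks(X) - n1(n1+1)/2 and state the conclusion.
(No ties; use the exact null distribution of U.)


Step 1: Combine and sort all 15 observations; assign midranks.
sorted (value, group): (8,X), (9,X), (10,X), (13,X), (16,X), (17,Y), (18,X), (19,X), (20,X), (25,Y), (29,Y), (32,Y), (34,Y), (36,Y), (38,Y)
ranks: 8->1, 9->2, 10->3, 13->4, 16->5, 17->6, 18->7, 19->8, 20->9, 25->10, 29->11, 32->12, 34->13, 36->14, 38->15
Step 2: Rank sum for X: R1 = 1 + 2 + 3 + 4 + 5 + 7 + 8 + 9 = 39.
Step 3: U_X = R1 - n1(n1+1)/2 = 39 - 8*9/2 = 39 - 36 = 3.
       U_Y = n1*n2 - U_X = 56 - 3 = 53.
Step 4: No ties, so the exact null distribution of U (based on enumerating the C(15,8) = 6435 equally likely rank assignments) gives the two-sided p-value.
Step 5: p-value = 0.002176; compare to alpha = 0.1. reject H0.

U_X = 3, p = 0.002176, reject H0 at alpha = 0.1.


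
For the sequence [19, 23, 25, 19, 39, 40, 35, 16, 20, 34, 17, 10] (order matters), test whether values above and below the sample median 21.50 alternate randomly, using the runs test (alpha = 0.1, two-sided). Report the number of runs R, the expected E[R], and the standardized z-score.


Step 1: Compute median = 21.50; label A = above, B = below.
Labels in order: BAABAAABBABB  (n_A = 6, n_B = 6)
Step 2: Count runs R = 7.
Step 3: Under H0 (random ordering), E[R] = 2*n_A*n_B/(n_A+n_B) + 1 = 2*6*6/12 + 1 = 7.0000.
        Var[R] = 2*n_A*n_B*(2*n_A*n_B - n_A - n_B) / ((n_A+n_B)^2 * (n_A+n_B-1)) = 4320/1584 = 2.7273.
        SD[R] = 1.6514.
Step 4: R = E[R], so z = 0 with no continuity correction.
Step 5: Two-sided p-value via normal approximation = 2*(1 - Phi(|z|)) = 1.000000.
Step 6: alpha = 0.1. fail to reject H0.

R = 7, z = 0.0000, p = 1.000000, fail to reject H0.


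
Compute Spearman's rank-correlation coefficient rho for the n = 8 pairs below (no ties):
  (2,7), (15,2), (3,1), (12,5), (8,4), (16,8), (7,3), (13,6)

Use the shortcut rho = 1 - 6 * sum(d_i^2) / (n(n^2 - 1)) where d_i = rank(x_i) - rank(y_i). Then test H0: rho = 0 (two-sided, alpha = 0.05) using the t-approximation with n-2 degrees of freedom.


Step 1: Rank x and y separately (midranks; no ties here).
rank(x): 2->1, 15->7, 3->2, 12->5, 8->4, 16->8, 7->3, 13->6
rank(y): 7->7, 2->2, 1->1, 5->5, 4->4, 8->8, 3->3, 6->6
Step 2: d_i = R_x(i) - R_y(i); compute d_i^2.
  (1-7)^2=36, (7-2)^2=25, (2-1)^2=1, (5-5)^2=0, (4-4)^2=0, (8-8)^2=0, (3-3)^2=0, (6-6)^2=0
sum(d^2) = 62.
Step 3: rho = 1 - 6*62 / (8*(8^2 - 1)) = 1 - 372/504 = 0.261905.
Step 4: Under H0, t = rho * sqrt((n-2)/(1-rho^2)) = 0.6647 ~ t(6).
Step 5: Two-sided p-value from the t-distribution with 6 df = 0.530923.
Step 6: alpha = 0.05. fail to reject H0.

rho = 0.2619, p = 0.530923, fail to reject H0 at alpha = 0.05.


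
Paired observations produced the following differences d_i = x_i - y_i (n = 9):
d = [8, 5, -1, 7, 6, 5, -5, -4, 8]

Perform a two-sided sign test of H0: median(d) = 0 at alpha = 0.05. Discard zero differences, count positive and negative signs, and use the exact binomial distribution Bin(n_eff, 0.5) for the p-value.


Step 1: Discard zero differences. Original n = 9; n_eff = number of nonzero differences = 9.
Nonzero differences (with sign): +8, +5, -1, +7, +6, +5, -5, -4, +8
Step 2: Count signs: positive = 6, negative = 3.
Step 3: Under H0: P(positive) = 0.5, so the number of positives S ~ Bin(9, 0.5).
Step 4: Two-sided exact p-value = sum of Bin(9,0.5) probabilities at or below the observed probability = 0.507812.
Step 5: alpha = 0.05. fail to reject H0.

n_eff = 9, pos = 6, neg = 3, p = 0.507812, fail to reject H0.


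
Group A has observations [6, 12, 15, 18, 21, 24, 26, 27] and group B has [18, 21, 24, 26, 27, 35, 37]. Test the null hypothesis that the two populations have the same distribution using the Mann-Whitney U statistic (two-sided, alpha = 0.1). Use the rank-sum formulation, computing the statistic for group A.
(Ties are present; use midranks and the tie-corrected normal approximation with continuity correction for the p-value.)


Step 1: Combine and sort all 15 observations; assign midranks.
sorted (value, group): (6,X), (12,X), (15,X), (18,X), (18,Y), (21,X), (21,Y), (24,X), (24,Y), (26,X), (26,Y), (27,X), (27,Y), (35,Y), (37,Y)
ranks: 6->1, 12->2, 15->3, 18->4.5, 18->4.5, 21->6.5, 21->6.5, 24->8.5, 24->8.5, 26->10.5, 26->10.5, 27->12.5, 27->12.5, 35->14, 37->15
Step 2: Rank sum for X: R1 = 1 + 2 + 3 + 4.5 + 6.5 + 8.5 + 10.5 + 12.5 = 48.5.
Step 3: U_X = R1 - n1(n1+1)/2 = 48.5 - 8*9/2 = 48.5 - 36 = 12.5.
       U_Y = n1*n2 - U_X = 56 - 12.5 = 43.5.
Step 4: Ties are present, so use the tie-corrected normal approximation (with continuity correction) for the p-value.
Step 5: p-value = 0.081209; compare to alpha = 0.1. reject H0.

U_X = 12.5, p = 0.081209, reject H0 at alpha = 0.1.


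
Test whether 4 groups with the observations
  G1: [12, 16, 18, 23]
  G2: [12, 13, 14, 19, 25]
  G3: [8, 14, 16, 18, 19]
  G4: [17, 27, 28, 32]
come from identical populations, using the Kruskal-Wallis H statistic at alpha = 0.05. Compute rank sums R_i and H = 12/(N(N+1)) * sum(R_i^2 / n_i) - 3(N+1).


Step 1: Combine all N = 18 observations and assign midranks.
sorted (value, group, rank): (8,G3,1), (12,G1,2.5), (12,G2,2.5), (13,G2,4), (14,G2,5.5), (14,G3,5.5), (16,G1,7.5), (16,G3,7.5), (17,G4,9), (18,G1,10.5), (18,G3,10.5), (19,G2,12.5), (19,G3,12.5), (23,G1,14), (25,G2,15), (27,G4,16), (28,G4,17), (32,G4,18)
Step 2: Sum ranks within each group.
R_1 = 34.5 (n_1 = 4)
R_2 = 39.5 (n_2 = 5)
R_3 = 37 (n_3 = 5)
R_4 = 60 (n_4 = 4)
Step 3: H = 12/(N(N+1)) * sum(R_i^2/n_i) - 3(N+1)
     = 12/(18*19) * (34.5^2/4 + 39.5^2/5 + 37^2/5 + 60^2/4) - 3*19
     = 0.035088 * 1783.41 - 57
     = 5.575877.
Step 4: Ties present; correction factor C = 1 - 30/(18^3 - 18) = 0.994840. Corrected H = 5.575877 / 0.994840 = 5.604798.
Step 5: Under H0, H ~ chi^2(3); p-value = 0.132503.
Step 6: alpha = 0.05. fail to reject H0.

H = 5.6048, df = 3, p = 0.132503, fail to reject H0.


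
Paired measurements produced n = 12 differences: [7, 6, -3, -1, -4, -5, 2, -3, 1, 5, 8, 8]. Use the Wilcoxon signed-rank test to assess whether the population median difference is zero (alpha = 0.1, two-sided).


Step 1: Drop any zero differences (none here) and take |d_i|.
|d| = [7, 6, 3, 1, 4, 5, 2, 3, 1, 5, 8, 8]
Step 2: Midrank |d_i| (ties get averaged ranks).
ranks: |7|->10, |6|->9, |3|->4.5, |1|->1.5, |4|->6, |5|->7.5, |2|->3, |3|->4.5, |1|->1.5, |5|->7.5, |8|->11.5, |8|->11.5
Step 3: Attach original signs; sum ranks with positive sign and with negative sign.
W+ = 10 + 9 + 3 + 1.5 + 7.5 + 11.5 + 11.5 = 54
W- = 4.5 + 1.5 + 6 + 7.5 + 4.5 = 24
(Check: W+ + W- = 78 should equal n(n+1)/2 = 78.)
Step 4: Test statistic W = min(W+, W-) = 24.
Step 5: Ties in |d|, so use the tie-corrected normal approximation.
        E[W] = n(n+1)/4 = 12*13/4 = 39.
        Tie groups: |d|=1 (t=2), |d|=3 (t=2), |d|=5 (t=2), |d|=8 (t=2); sum(t^3 - t) = 24.
        Var[W] = n(n+1)(2n+1)/24 - sum(t^3-t)/48 = 3900/24 - 24/48 = 162.
        z = (W - E[W]) / sqrt(Var[W]) = (24 - 39) / 12.7279 = -1.1785.
        Two-sided p = 2*Phi(z) = 0.238593.
Step 6: alpha = 0.1. fail to reject H0.

W+ = 54, W- = 24, W = min = 24, p = 0.238593, fail to reject H0.


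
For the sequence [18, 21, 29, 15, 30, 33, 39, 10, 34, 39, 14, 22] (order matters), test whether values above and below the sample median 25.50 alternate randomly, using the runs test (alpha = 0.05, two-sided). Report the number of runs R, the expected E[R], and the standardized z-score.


Step 1: Compute median = 25.50; label A = above, B = below.
Labels in order: BBABAAABAABB  (n_A = 6, n_B = 6)
Step 2: Count runs R = 7.
Step 3: Under H0 (random ordering), E[R] = 2*n_A*n_B/(n_A+n_B) + 1 = 2*6*6/12 + 1 = 7.0000.
        Var[R] = 2*n_A*n_B*(2*n_A*n_B - n_A - n_B) / ((n_A+n_B)^2 * (n_A+n_B-1)) = 4320/1584 = 2.7273.
        SD[R] = 1.6514.
Step 4: R = E[R], so z = 0 with no continuity correction.
Step 5: Two-sided p-value via normal approximation = 2*(1 - Phi(|z|)) = 1.000000.
Step 6: alpha = 0.05. fail to reject H0.

R = 7, z = 0.0000, p = 1.000000, fail to reject H0.


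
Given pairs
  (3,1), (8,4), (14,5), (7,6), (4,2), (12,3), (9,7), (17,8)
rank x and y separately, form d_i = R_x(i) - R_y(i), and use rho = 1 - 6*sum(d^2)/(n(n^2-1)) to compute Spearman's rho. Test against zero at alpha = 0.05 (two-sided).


Step 1: Rank x and y separately (midranks; no ties here).
rank(x): 3->1, 8->4, 14->7, 7->3, 4->2, 12->6, 9->5, 17->8
rank(y): 1->1, 4->4, 5->5, 6->6, 2->2, 3->3, 7->7, 8->8
Step 2: d_i = R_x(i) - R_y(i); compute d_i^2.
  (1-1)^2=0, (4-4)^2=0, (7-5)^2=4, (3-6)^2=9, (2-2)^2=0, (6-3)^2=9, (5-7)^2=4, (8-8)^2=0
sum(d^2) = 26.
Step 3: rho = 1 - 6*26 / (8*(8^2 - 1)) = 1 - 156/504 = 0.690476.
Step 4: Under H0, t = rho * sqrt((n-2)/(1-rho^2)) = 2.3382 ~ t(6).
Step 5: Two-sided p-value from the t-distribution with 6 df = 0.057990.
Step 6: alpha = 0.05. fail to reject H0.

rho = 0.6905, p = 0.057990, fail to reject H0 at alpha = 0.05.


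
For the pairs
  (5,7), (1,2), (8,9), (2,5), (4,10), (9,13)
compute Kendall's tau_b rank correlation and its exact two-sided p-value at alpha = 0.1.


Step 1: Enumerate the 15 unordered pairs (i,j) with i<j and classify each by sign(x_j-x_i) * sign(y_j-y_i).
  (1,2):dx=-4,dy=-5->C; (1,3):dx=+3,dy=+2->C; (1,4):dx=-3,dy=-2->C; (1,5):dx=-1,dy=+3->D
  (1,6):dx=+4,dy=+6->C; (2,3):dx=+7,dy=+7->C; (2,4):dx=+1,dy=+3->C; (2,5):dx=+3,dy=+8->C
  (2,6):dx=+8,dy=+11->C; (3,4):dx=-6,dy=-4->C; (3,5):dx=-4,dy=+1->D; (3,6):dx=+1,dy=+4->C
  (4,5):dx=+2,dy=+5->C; (4,6):dx=+7,dy=+8->C; (5,6):dx=+5,dy=+3->C
Step 2: C = 13, D = 2, total pairs = 15.
Step 3: tau = (C - D)/(n(n-1)/2) = (13 - 2)/15 = 0.733333.
Step 4: Exact two-sided p-value (enumerate n! = 720 permutations of y under H0): p = 0.055556.
Step 5: alpha = 0.1. reject H0.

tau_b = 0.7333 (C=13, D=2), p = 0.055556, reject H0.


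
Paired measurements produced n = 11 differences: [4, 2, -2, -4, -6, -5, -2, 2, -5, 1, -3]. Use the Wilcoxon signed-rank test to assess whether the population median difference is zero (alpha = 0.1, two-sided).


Step 1: Drop any zero differences (none here) and take |d_i|.
|d| = [4, 2, 2, 4, 6, 5, 2, 2, 5, 1, 3]
Step 2: Midrank |d_i| (ties get averaged ranks).
ranks: |4|->7.5, |2|->3.5, |2|->3.5, |4|->7.5, |6|->11, |5|->9.5, |2|->3.5, |2|->3.5, |5|->9.5, |1|->1, |3|->6
Step 3: Attach original signs; sum ranks with positive sign and with negative sign.
W+ = 7.5 + 3.5 + 3.5 + 1 = 15.5
W- = 3.5 + 7.5 + 11 + 9.5 + 3.5 + 9.5 + 6 = 50.5
(Check: W+ + W- = 66 should equal n(n+1)/2 = 66.)
Step 4: Test statistic W = min(W+, W-) = 15.5.
Step 5: Ties in |d|, so use the tie-corrected normal approximation.
        E[W] = n(n+1)/4 = 11*12/4 = 33.
        Tie groups: |d|=2 (t=4), |d|=4 (t=2), |d|=5 (t=2); sum(t^3 - t) = 72.
        Var[W] = n(n+1)(2n+1)/24 - sum(t^3-t)/48 = 3036/24 - 72/48 = 125.
        z = (W - E[W]) / sqrt(Var[W]) = (15.5 - 33) / 11.1803 = -1.5652.
        Two-sided p = 2*Phi(z) = 0.117525.
Step 6: alpha = 0.1. fail to reject H0.

W+ = 15.5, W- = 50.5, W = min = 15.5, p = 0.117525, fail to reject H0.


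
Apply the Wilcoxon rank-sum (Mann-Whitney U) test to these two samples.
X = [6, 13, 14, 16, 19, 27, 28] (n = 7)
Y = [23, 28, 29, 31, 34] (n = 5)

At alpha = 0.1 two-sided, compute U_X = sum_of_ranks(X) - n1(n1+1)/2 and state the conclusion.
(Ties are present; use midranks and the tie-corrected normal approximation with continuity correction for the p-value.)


Step 1: Combine and sort all 12 observations; assign midranks.
sorted (value, group): (6,X), (13,X), (14,X), (16,X), (19,X), (23,Y), (27,X), (28,X), (28,Y), (29,Y), (31,Y), (34,Y)
ranks: 6->1, 13->2, 14->3, 16->4, 19->5, 23->6, 27->7, 28->8.5, 28->8.5, 29->10, 31->11, 34->12
Step 2: Rank sum for X: R1 = 1 + 2 + 3 + 4 + 5 + 7 + 8.5 = 30.5.
Step 3: U_X = R1 - n1(n1+1)/2 = 30.5 - 7*8/2 = 30.5 - 28 = 2.5.
       U_Y = n1*n2 - U_X = 35 - 2.5 = 32.5.
Step 4: Ties are present, so use the tie-corrected normal approximation (with continuity correction) for the p-value.
Step 5: p-value = 0.018328; compare to alpha = 0.1. reject H0.

U_X = 2.5, p = 0.018328, reject H0 at alpha = 0.1.


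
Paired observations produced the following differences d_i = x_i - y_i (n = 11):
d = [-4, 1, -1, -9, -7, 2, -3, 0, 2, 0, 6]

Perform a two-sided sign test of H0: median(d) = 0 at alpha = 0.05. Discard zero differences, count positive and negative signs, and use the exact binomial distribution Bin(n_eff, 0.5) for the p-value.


Step 1: Discard zero differences. Original n = 11; n_eff = number of nonzero differences = 9.
Nonzero differences (with sign): -4, +1, -1, -9, -7, +2, -3, +2, +6
Step 2: Count signs: positive = 4, negative = 5.
Step 3: Under H0: P(positive) = 0.5, so the number of positives S ~ Bin(9, 0.5).
Step 4: Two-sided exact p-value = sum of Bin(9,0.5) probabilities at or below the observed probability = 1.000000.
Step 5: alpha = 0.05. fail to reject H0.

n_eff = 9, pos = 4, neg = 5, p = 1.000000, fail to reject H0.


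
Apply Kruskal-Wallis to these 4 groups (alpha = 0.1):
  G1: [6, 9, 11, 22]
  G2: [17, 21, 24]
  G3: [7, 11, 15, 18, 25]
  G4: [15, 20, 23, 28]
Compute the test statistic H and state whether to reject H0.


Step 1: Combine all N = 16 observations and assign midranks.
sorted (value, group, rank): (6,G1,1), (7,G3,2), (9,G1,3), (11,G1,4.5), (11,G3,4.5), (15,G3,6.5), (15,G4,6.5), (17,G2,8), (18,G3,9), (20,G4,10), (21,G2,11), (22,G1,12), (23,G4,13), (24,G2,14), (25,G3,15), (28,G4,16)
Step 2: Sum ranks within each group.
R_1 = 20.5 (n_1 = 4)
R_2 = 33 (n_2 = 3)
R_3 = 37 (n_3 = 5)
R_4 = 45.5 (n_4 = 4)
Step 3: H = 12/(N(N+1)) * sum(R_i^2/n_i) - 3(N+1)
     = 12/(16*17) * (20.5^2/4 + 33^2/3 + 37^2/5 + 45.5^2/4) - 3*17
     = 0.044118 * 1259.42 - 51
     = 4.562868.
Step 4: Ties present; correction factor C = 1 - 12/(16^3 - 16) = 0.997059. Corrected H = 4.562868 / 0.997059 = 4.576327.
Step 5: Under H0, H ~ chi^2(3); p-value = 0.205582.
Step 6: alpha = 0.1. fail to reject H0.

H = 4.5763, df = 3, p = 0.205582, fail to reject H0.


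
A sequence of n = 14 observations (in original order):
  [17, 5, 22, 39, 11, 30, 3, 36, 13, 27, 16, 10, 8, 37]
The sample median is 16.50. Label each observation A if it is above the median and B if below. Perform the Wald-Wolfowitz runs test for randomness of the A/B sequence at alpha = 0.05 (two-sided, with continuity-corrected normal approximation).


Step 1: Compute median = 16.50; label A = above, B = below.
Labels in order: ABAABABABABBBA  (n_A = 7, n_B = 7)
Step 2: Count runs R = 11.
Step 3: Under H0 (random ordering), E[R] = 2*n_A*n_B/(n_A+n_B) + 1 = 2*7*7/14 + 1 = 8.0000.
        Var[R] = 2*n_A*n_B*(2*n_A*n_B - n_A - n_B) / ((n_A+n_B)^2 * (n_A+n_B-1)) = 8232/2548 = 3.2308.
        SD[R] = 1.7974.
Step 4: Continuity-corrected z = (R - 0.5 - E[R]) / SD[R] = (11 - 0.5 - 8.0000) / 1.7974 = 1.3909.
Step 5: Two-sided p-value via normal approximation = 2*(1 - Phi(|z|)) = 0.164264.
Step 6: alpha = 0.05. fail to reject H0.

R = 11, z = 1.3909, p = 0.164264, fail to reject H0.


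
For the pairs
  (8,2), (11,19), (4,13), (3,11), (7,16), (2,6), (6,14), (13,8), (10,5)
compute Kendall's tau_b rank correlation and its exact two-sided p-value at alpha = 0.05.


Step 1: Enumerate the 36 unordered pairs (i,j) with i<j and classify each by sign(x_j-x_i) * sign(y_j-y_i).
  (1,2):dx=+3,dy=+17->C; (1,3):dx=-4,dy=+11->D; (1,4):dx=-5,dy=+9->D; (1,5):dx=-1,dy=+14->D
  (1,6):dx=-6,dy=+4->D; (1,7):dx=-2,dy=+12->D; (1,8):dx=+5,dy=+6->C; (1,9):dx=+2,dy=+3->C
  (2,3):dx=-7,dy=-6->C; (2,4):dx=-8,dy=-8->C; (2,5):dx=-4,dy=-3->C; (2,6):dx=-9,dy=-13->C
  (2,7):dx=-5,dy=-5->C; (2,8):dx=+2,dy=-11->D; (2,9):dx=-1,dy=-14->C; (3,4):dx=-1,dy=-2->C
  (3,5):dx=+3,dy=+3->C; (3,6):dx=-2,dy=-7->C; (3,7):dx=+2,dy=+1->C; (3,8):dx=+9,dy=-5->D
  (3,9):dx=+6,dy=-8->D; (4,5):dx=+4,dy=+5->C; (4,6):dx=-1,dy=-5->C; (4,7):dx=+3,dy=+3->C
  (4,8):dx=+10,dy=-3->D; (4,9):dx=+7,dy=-6->D; (5,6):dx=-5,dy=-10->C; (5,7):dx=-1,dy=-2->C
  (5,8):dx=+6,dy=-8->D; (5,9):dx=+3,dy=-11->D; (6,7):dx=+4,dy=+8->C; (6,8):dx=+11,dy=+2->C
  (6,9):dx=+8,dy=-1->D; (7,8):dx=+7,dy=-6->D; (7,9):dx=+4,dy=-9->D; (8,9):dx=-3,dy=-3->C
Step 2: C = 21, D = 15, total pairs = 36.
Step 3: tau = (C - D)/(n(n-1)/2) = (21 - 15)/36 = 0.166667.
Step 4: Exact two-sided p-value (enumerate n! = 362880 permutations of y under H0): p = 0.612202.
Step 5: alpha = 0.05. fail to reject H0.

tau_b = 0.1667 (C=21, D=15), p = 0.612202, fail to reject H0.


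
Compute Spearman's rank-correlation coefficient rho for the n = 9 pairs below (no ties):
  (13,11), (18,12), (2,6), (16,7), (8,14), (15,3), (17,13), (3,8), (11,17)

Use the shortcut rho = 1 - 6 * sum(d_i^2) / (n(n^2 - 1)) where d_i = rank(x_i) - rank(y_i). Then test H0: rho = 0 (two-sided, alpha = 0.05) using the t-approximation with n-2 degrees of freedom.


Step 1: Rank x and y separately (midranks; no ties here).
rank(x): 13->5, 18->9, 2->1, 16->7, 8->3, 15->6, 17->8, 3->2, 11->4
rank(y): 11->5, 12->6, 6->2, 7->3, 14->8, 3->1, 13->7, 8->4, 17->9
Step 2: d_i = R_x(i) - R_y(i); compute d_i^2.
  (5-5)^2=0, (9-6)^2=9, (1-2)^2=1, (7-3)^2=16, (3-8)^2=25, (6-1)^2=25, (8-7)^2=1, (2-4)^2=4, (4-9)^2=25
sum(d^2) = 106.
Step 3: rho = 1 - 6*106 / (9*(9^2 - 1)) = 1 - 636/720 = 0.116667.
Step 4: Under H0, t = rho * sqrt((n-2)/(1-rho^2)) = 0.3108 ~ t(7).
Step 5: Two-sided p-value from the t-distribution with 7 df = 0.765008.
Step 6: alpha = 0.05. fail to reject H0.

rho = 0.1167, p = 0.765008, fail to reject H0 at alpha = 0.05.


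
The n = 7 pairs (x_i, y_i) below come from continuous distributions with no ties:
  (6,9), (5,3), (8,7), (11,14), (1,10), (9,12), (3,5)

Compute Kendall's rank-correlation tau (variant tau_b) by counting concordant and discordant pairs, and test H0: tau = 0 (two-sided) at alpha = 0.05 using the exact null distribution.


Step 1: Enumerate the 21 unordered pairs (i,j) with i<j and classify each by sign(x_j-x_i) * sign(y_j-y_i).
  (1,2):dx=-1,dy=-6->C; (1,3):dx=+2,dy=-2->D; (1,4):dx=+5,dy=+5->C; (1,5):dx=-5,dy=+1->D
  (1,6):dx=+3,dy=+3->C; (1,7):dx=-3,dy=-4->C; (2,3):dx=+3,dy=+4->C; (2,4):dx=+6,dy=+11->C
  (2,5):dx=-4,dy=+7->D; (2,6):dx=+4,dy=+9->C; (2,7):dx=-2,dy=+2->D; (3,4):dx=+3,dy=+7->C
  (3,5):dx=-7,dy=+3->D; (3,6):dx=+1,dy=+5->C; (3,7):dx=-5,dy=-2->C; (4,5):dx=-10,dy=-4->C
  (4,6):dx=-2,dy=-2->C; (4,7):dx=-8,dy=-9->C; (5,6):dx=+8,dy=+2->C; (5,7):dx=+2,dy=-5->D
  (6,7):dx=-6,dy=-7->C
Step 2: C = 15, D = 6, total pairs = 21.
Step 3: tau = (C - D)/(n(n-1)/2) = (15 - 6)/21 = 0.428571.
Step 4: Exact two-sided p-value (enumerate n! = 5040 permutations of y under H0): p = 0.238889.
Step 5: alpha = 0.05. fail to reject H0.

tau_b = 0.4286 (C=15, D=6), p = 0.238889, fail to reject H0.


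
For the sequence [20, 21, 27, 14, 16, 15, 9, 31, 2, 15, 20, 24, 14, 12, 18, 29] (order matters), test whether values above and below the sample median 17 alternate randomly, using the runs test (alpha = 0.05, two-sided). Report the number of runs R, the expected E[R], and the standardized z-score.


Step 1: Compute median = 17; label A = above, B = below.
Labels in order: AAABBBBABBAABBAA  (n_A = 8, n_B = 8)
Step 2: Count runs R = 7.
Step 3: Under H0 (random ordering), E[R] = 2*n_A*n_B/(n_A+n_B) + 1 = 2*8*8/16 + 1 = 9.0000.
        Var[R] = 2*n_A*n_B*(2*n_A*n_B - n_A - n_B) / ((n_A+n_B)^2 * (n_A+n_B-1)) = 14336/3840 = 3.7333.
        SD[R] = 1.9322.
Step 4: Continuity-corrected z = (R + 0.5 - E[R]) / SD[R] = (7 + 0.5 - 9.0000) / 1.9322 = -0.7763.
Step 5: Two-sided p-value via normal approximation = 2*(1 - Phi(|z|)) = 0.437558.
Step 6: alpha = 0.05. fail to reject H0.

R = 7, z = -0.7763, p = 0.437558, fail to reject H0.


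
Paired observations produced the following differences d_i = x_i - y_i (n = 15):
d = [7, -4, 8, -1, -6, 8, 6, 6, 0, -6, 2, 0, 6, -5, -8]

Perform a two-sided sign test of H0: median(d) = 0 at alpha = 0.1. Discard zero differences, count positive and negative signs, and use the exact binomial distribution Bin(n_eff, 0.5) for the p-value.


Step 1: Discard zero differences. Original n = 15; n_eff = number of nonzero differences = 13.
Nonzero differences (with sign): +7, -4, +8, -1, -6, +8, +6, +6, -6, +2, +6, -5, -8
Step 2: Count signs: positive = 7, negative = 6.
Step 3: Under H0: P(positive) = 0.5, so the number of positives S ~ Bin(13, 0.5).
Step 4: Two-sided exact p-value = sum of Bin(13,0.5) probabilities at or below the observed probability = 1.000000.
Step 5: alpha = 0.1. fail to reject H0.

n_eff = 13, pos = 7, neg = 6, p = 1.000000, fail to reject H0.


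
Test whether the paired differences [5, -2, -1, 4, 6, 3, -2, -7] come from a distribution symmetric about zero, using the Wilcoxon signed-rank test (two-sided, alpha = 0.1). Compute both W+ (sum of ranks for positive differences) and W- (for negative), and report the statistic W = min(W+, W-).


Step 1: Drop any zero differences (none here) and take |d_i|.
|d| = [5, 2, 1, 4, 6, 3, 2, 7]
Step 2: Midrank |d_i| (ties get averaged ranks).
ranks: |5|->6, |2|->2.5, |1|->1, |4|->5, |6|->7, |3|->4, |2|->2.5, |7|->8
Step 3: Attach original signs; sum ranks with positive sign and with negative sign.
W+ = 6 + 5 + 7 + 4 = 22
W- = 2.5 + 1 + 2.5 + 8 = 14
(Check: W+ + W- = 36 should equal n(n+1)/2 = 36.)
Step 4: Test statistic W = min(W+, W-) = 14.
Step 5: Ties in |d|, so use the tie-corrected normal approximation.
        E[W] = n(n+1)/4 = 8*9/4 = 18.
        Tie groups: |d|=2 (t=2); sum(t^3 - t) = 6.
        Var[W] = n(n+1)(2n+1)/24 - sum(t^3-t)/48 = 1224/24 - 6/48 = 50.875.
        z = (W - E[W]) / sqrt(Var[W]) = (14 - 18) / 7.1327 = -0.5608.
        Two-sided p = 2*Phi(z) = 0.574934.
Step 6: alpha = 0.1. fail to reject H0.

W+ = 22, W- = 14, W = min = 14, p = 0.574934, fail to reject H0.


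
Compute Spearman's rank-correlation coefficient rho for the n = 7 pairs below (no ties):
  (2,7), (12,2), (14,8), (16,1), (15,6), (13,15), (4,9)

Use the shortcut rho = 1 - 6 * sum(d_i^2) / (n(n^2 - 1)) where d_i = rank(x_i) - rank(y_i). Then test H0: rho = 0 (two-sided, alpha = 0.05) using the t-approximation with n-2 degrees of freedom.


Step 1: Rank x and y separately (midranks; no ties here).
rank(x): 2->1, 12->3, 14->5, 16->7, 15->6, 13->4, 4->2
rank(y): 7->4, 2->2, 8->5, 1->1, 6->3, 15->7, 9->6
Step 2: d_i = R_x(i) - R_y(i); compute d_i^2.
  (1-4)^2=9, (3-2)^2=1, (5-5)^2=0, (7-1)^2=36, (6-3)^2=9, (4-7)^2=9, (2-6)^2=16
sum(d^2) = 80.
Step 3: rho = 1 - 6*80 / (7*(7^2 - 1)) = 1 - 480/336 = -0.428571.
Step 4: Under H0, t = rho * sqrt((n-2)/(1-rho^2)) = -1.0607 ~ t(5).
Step 5: Two-sided p-value from the t-distribution with 5 df = 0.337368.
Step 6: alpha = 0.05. fail to reject H0.

rho = -0.4286, p = 0.337368, fail to reject H0 at alpha = 0.05.


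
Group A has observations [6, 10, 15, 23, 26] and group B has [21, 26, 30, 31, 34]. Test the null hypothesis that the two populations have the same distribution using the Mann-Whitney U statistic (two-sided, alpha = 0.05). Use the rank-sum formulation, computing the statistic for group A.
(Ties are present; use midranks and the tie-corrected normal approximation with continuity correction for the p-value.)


Step 1: Combine and sort all 10 observations; assign midranks.
sorted (value, group): (6,X), (10,X), (15,X), (21,Y), (23,X), (26,X), (26,Y), (30,Y), (31,Y), (34,Y)
ranks: 6->1, 10->2, 15->3, 21->4, 23->5, 26->6.5, 26->6.5, 30->8, 31->9, 34->10
Step 2: Rank sum for X: R1 = 1 + 2 + 3 + 5 + 6.5 = 17.5.
Step 3: U_X = R1 - n1(n1+1)/2 = 17.5 - 5*6/2 = 17.5 - 15 = 2.5.
       U_Y = n1*n2 - U_X = 25 - 2.5 = 22.5.
Step 4: Ties are present, so use the tie-corrected normal approximation (with continuity correction) for the p-value.
Step 5: p-value = 0.046533; compare to alpha = 0.05. reject H0.

U_X = 2.5, p = 0.046533, reject H0 at alpha = 0.05.


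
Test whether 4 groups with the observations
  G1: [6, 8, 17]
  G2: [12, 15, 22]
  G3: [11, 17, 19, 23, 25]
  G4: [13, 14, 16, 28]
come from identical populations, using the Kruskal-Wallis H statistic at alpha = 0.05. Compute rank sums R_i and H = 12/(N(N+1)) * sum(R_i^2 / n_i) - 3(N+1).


Step 1: Combine all N = 15 observations and assign midranks.
sorted (value, group, rank): (6,G1,1), (8,G1,2), (11,G3,3), (12,G2,4), (13,G4,5), (14,G4,6), (15,G2,7), (16,G4,8), (17,G1,9.5), (17,G3,9.5), (19,G3,11), (22,G2,12), (23,G3,13), (25,G3,14), (28,G4,15)
Step 2: Sum ranks within each group.
R_1 = 12.5 (n_1 = 3)
R_2 = 23 (n_2 = 3)
R_3 = 50.5 (n_3 = 5)
R_4 = 34 (n_4 = 4)
Step 3: H = 12/(N(N+1)) * sum(R_i^2/n_i) - 3(N+1)
     = 12/(15*16) * (12.5^2/3 + 23^2/3 + 50.5^2/5 + 34^2/4) - 3*16
     = 0.050000 * 1027.47 - 48
     = 3.373333.
Step 4: Ties present; correction factor C = 1 - 6/(15^3 - 15) = 0.998214. Corrected H = 3.373333 / 0.998214 = 3.379368.
Step 5: Under H0, H ~ chi^2(3); p-value = 0.336748.
Step 6: alpha = 0.05. fail to reject H0.

H = 3.3794, df = 3, p = 0.336748, fail to reject H0.


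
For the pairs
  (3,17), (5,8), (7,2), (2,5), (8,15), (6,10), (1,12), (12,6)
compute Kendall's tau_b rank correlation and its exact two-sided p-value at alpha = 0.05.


Step 1: Enumerate the 28 unordered pairs (i,j) with i<j and classify each by sign(x_j-x_i) * sign(y_j-y_i).
  (1,2):dx=+2,dy=-9->D; (1,3):dx=+4,dy=-15->D; (1,4):dx=-1,dy=-12->C; (1,5):dx=+5,dy=-2->D
  (1,6):dx=+3,dy=-7->D; (1,7):dx=-2,dy=-5->C; (1,8):dx=+9,dy=-11->D; (2,3):dx=+2,dy=-6->D
  (2,4):dx=-3,dy=-3->C; (2,5):dx=+3,dy=+7->C; (2,6):dx=+1,dy=+2->C; (2,7):dx=-4,dy=+4->D
  (2,8):dx=+7,dy=-2->D; (3,4):dx=-5,dy=+3->D; (3,5):dx=+1,dy=+13->C; (3,6):dx=-1,dy=+8->D
  (3,7):dx=-6,dy=+10->D; (3,8):dx=+5,dy=+4->C; (4,5):dx=+6,dy=+10->C; (4,6):dx=+4,dy=+5->C
  (4,7):dx=-1,dy=+7->D; (4,8):dx=+10,dy=+1->C; (5,6):dx=-2,dy=-5->C; (5,7):dx=-7,dy=-3->C
  (5,8):dx=+4,dy=-9->D; (6,7):dx=-5,dy=+2->D; (6,8):dx=+6,dy=-4->D; (7,8):dx=+11,dy=-6->D
Step 2: C = 12, D = 16, total pairs = 28.
Step 3: tau = (C - D)/(n(n-1)/2) = (12 - 16)/28 = -0.142857.
Step 4: Exact two-sided p-value (enumerate n! = 40320 permutations of y under H0): p = 0.719544.
Step 5: alpha = 0.05. fail to reject H0.

tau_b = -0.1429 (C=12, D=16), p = 0.719544, fail to reject H0.


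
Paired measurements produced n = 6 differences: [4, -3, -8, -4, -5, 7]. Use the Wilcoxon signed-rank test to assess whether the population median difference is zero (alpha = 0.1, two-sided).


Step 1: Drop any zero differences (none here) and take |d_i|.
|d| = [4, 3, 8, 4, 5, 7]
Step 2: Midrank |d_i| (ties get averaged ranks).
ranks: |4|->2.5, |3|->1, |8|->6, |4|->2.5, |5|->4, |7|->5
Step 3: Attach original signs; sum ranks with positive sign and with negative sign.
W+ = 2.5 + 5 = 7.5
W- = 1 + 6 + 2.5 + 4 = 13.5
(Check: W+ + W- = 21 should equal n(n+1)/2 = 21.)
Step 4: Test statistic W = min(W+, W-) = 7.5.
Step 5: Ties in |d|, so use the tie-corrected normal approximation.
        E[W] = n(n+1)/4 = 6*7/4 = 10.5.
        Tie groups: |d|=4 (t=2); sum(t^3 - t) = 6.
        Var[W] = n(n+1)(2n+1)/24 - sum(t^3-t)/48 = 546/24 - 6/48 = 22.625.
        z = (W - E[W]) / sqrt(Var[W]) = (7.5 - 10.5) / 4.7566 = -0.6307.
        Two-sided p = 2*Phi(z) = 0.528233.
Step 6: alpha = 0.1. fail to reject H0.

W+ = 7.5, W- = 13.5, W = min = 7.5, p = 0.528233, fail to reject H0.


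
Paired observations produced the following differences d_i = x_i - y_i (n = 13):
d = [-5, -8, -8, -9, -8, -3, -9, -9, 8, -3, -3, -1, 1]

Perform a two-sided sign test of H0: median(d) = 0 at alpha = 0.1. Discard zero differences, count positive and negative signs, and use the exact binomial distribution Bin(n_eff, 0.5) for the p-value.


Step 1: Discard zero differences. Original n = 13; n_eff = number of nonzero differences = 13.
Nonzero differences (with sign): -5, -8, -8, -9, -8, -3, -9, -9, +8, -3, -3, -1, +1
Step 2: Count signs: positive = 2, negative = 11.
Step 3: Under H0: P(positive) = 0.5, so the number of positives S ~ Bin(13, 0.5).
Step 4: Two-sided exact p-value = sum of Bin(13,0.5) probabilities at or below the observed probability = 0.022461.
Step 5: alpha = 0.1. reject H0.

n_eff = 13, pos = 2, neg = 11, p = 0.022461, reject H0.


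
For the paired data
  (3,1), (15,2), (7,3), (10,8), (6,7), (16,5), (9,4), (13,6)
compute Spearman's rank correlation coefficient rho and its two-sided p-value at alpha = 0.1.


Step 1: Rank x and y separately (midranks; no ties here).
rank(x): 3->1, 15->7, 7->3, 10->5, 6->2, 16->8, 9->4, 13->6
rank(y): 1->1, 2->2, 3->3, 8->8, 7->7, 5->5, 4->4, 6->6
Step 2: d_i = R_x(i) - R_y(i); compute d_i^2.
  (1-1)^2=0, (7-2)^2=25, (3-3)^2=0, (5-8)^2=9, (2-7)^2=25, (8-5)^2=9, (4-4)^2=0, (6-6)^2=0
sum(d^2) = 68.
Step 3: rho = 1 - 6*68 / (8*(8^2 - 1)) = 1 - 408/504 = 0.190476.
Step 4: Under H0, t = rho * sqrt((n-2)/(1-rho^2)) = 0.4753 ~ t(6).
Step 5: Two-sided p-value from the t-distribution with 6 df = 0.651401.
Step 6: alpha = 0.1. fail to reject H0.

rho = 0.1905, p = 0.651401, fail to reject H0 at alpha = 0.1.


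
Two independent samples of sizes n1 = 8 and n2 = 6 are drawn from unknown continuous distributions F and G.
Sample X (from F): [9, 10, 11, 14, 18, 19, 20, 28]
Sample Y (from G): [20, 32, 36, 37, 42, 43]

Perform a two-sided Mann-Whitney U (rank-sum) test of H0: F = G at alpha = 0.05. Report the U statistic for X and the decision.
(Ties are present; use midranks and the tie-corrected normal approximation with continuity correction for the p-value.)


Step 1: Combine and sort all 14 observations; assign midranks.
sorted (value, group): (9,X), (10,X), (11,X), (14,X), (18,X), (19,X), (20,X), (20,Y), (28,X), (32,Y), (36,Y), (37,Y), (42,Y), (43,Y)
ranks: 9->1, 10->2, 11->3, 14->4, 18->5, 19->6, 20->7.5, 20->7.5, 28->9, 32->10, 36->11, 37->12, 42->13, 43->14
Step 2: Rank sum for X: R1 = 1 + 2 + 3 + 4 + 5 + 6 + 7.5 + 9 = 37.5.
Step 3: U_X = R1 - n1(n1+1)/2 = 37.5 - 8*9/2 = 37.5 - 36 = 1.5.
       U_Y = n1*n2 - U_X = 48 - 1.5 = 46.5.
Step 4: Ties are present, so use the tie-corrected normal approximation (with continuity correction) for the p-value.
Step 5: p-value = 0.004465; compare to alpha = 0.05. reject H0.

U_X = 1.5, p = 0.004465, reject H0 at alpha = 0.05.


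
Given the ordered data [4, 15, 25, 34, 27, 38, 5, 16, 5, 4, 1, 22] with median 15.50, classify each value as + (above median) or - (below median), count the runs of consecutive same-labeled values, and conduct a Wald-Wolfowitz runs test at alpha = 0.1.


Step 1: Compute median = 15.50; label A = above, B = below.
Labels in order: BBAAAABABBBA  (n_A = 6, n_B = 6)
Step 2: Count runs R = 6.
Step 3: Under H0 (random ordering), E[R] = 2*n_A*n_B/(n_A+n_B) + 1 = 2*6*6/12 + 1 = 7.0000.
        Var[R] = 2*n_A*n_B*(2*n_A*n_B - n_A - n_B) / ((n_A+n_B)^2 * (n_A+n_B-1)) = 4320/1584 = 2.7273.
        SD[R] = 1.6514.
Step 4: Continuity-corrected z = (R + 0.5 - E[R]) / SD[R] = (6 + 0.5 - 7.0000) / 1.6514 = -0.3028.
Step 5: Two-sided p-value via normal approximation = 2*(1 - Phi(|z|)) = 0.762069.
Step 6: alpha = 0.1. fail to reject H0.

R = 6, z = -0.3028, p = 0.762069, fail to reject H0.


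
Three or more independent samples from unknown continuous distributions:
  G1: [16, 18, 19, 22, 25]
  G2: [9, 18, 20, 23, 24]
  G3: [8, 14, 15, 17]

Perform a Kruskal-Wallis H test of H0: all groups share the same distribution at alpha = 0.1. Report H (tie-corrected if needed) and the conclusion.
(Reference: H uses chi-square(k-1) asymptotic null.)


Step 1: Combine all N = 14 observations and assign midranks.
sorted (value, group, rank): (8,G3,1), (9,G2,2), (14,G3,3), (15,G3,4), (16,G1,5), (17,G3,6), (18,G1,7.5), (18,G2,7.5), (19,G1,9), (20,G2,10), (22,G1,11), (23,G2,12), (24,G2,13), (25,G1,14)
Step 2: Sum ranks within each group.
R_1 = 46.5 (n_1 = 5)
R_2 = 44.5 (n_2 = 5)
R_3 = 14 (n_3 = 4)
Step 3: H = 12/(N(N+1)) * sum(R_i^2/n_i) - 3(N+1)
     = 12/(14*15) * (46.5^2/5 + 44.5^2/5 + 14^2/4) - 3*15
     = 0.057143 * 877.5 - 45
     = 5.142857.
Step 4: Ties present; correction factor C = 1 - 6/(14^3 - 14) = 0.997802. Corrected H = 5.142857 / 0.997802 = 5.154185.
Step 5: Under H0, H ~ chi^2(2); p-value = 0.075995.
Step 6: alpha = 0.1. reject H0.

H = 5.1542, df = 2, p = 0.075995, reject H0.


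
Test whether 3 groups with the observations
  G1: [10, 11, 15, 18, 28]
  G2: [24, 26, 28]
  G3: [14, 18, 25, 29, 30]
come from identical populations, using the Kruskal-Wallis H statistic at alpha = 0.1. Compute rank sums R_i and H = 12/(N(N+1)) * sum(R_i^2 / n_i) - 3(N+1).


Step 1: Combine all N = 13 observations and assign midranks.
sorted (value, group, rank): (10,G1,1), (11,G1,2), (14,G3,3), (15,G1,4), (18,G1,5.5), (18,G3,5.5), (24,G2,7), (25,G3,8), (26,G2,9), (28,G1,10.5), (28,G2,10.5), (29,G3,12), (30,G3,13)
Step 2: Sum ranks within each group.
R_1 = 23 (n_1 = 5)
R_2 = 26.5 (n_2 = 3)
R_3 = 41.5 (n_3 = 5)
Step 3: H = 12/(N(N+1)) * sum(R_i^2/n_i) - 3(N+1)
     = 12/(13*14) * (23^2/5 + 26.5^2/3 + 41.5^2/5) - 3*14
     = 0.065934 * 684.333 - 42
     = 3.120879.
Step 4: Ties present; correction factor C = 1 - 12/(13^3 - 13) = 0.994505. Corrected H = 3.120879 / 0.994505 = 3.138122.
Step 5: Under H0, H ~ chi^2(2); p-value = 0.208241.
Step 6: alpha = 0.1. fail to reject H0.

H = 3.1381, df = 2, p = 0.208241, fail to reject H0.


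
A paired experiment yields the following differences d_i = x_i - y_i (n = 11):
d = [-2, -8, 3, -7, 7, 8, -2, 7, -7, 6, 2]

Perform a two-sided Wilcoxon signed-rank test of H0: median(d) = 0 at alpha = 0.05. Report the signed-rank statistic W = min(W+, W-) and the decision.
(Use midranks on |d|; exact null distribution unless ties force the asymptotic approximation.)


Step 1: Drop any zero differences (none here) and take |d_i|.
|d| = [2, 8, 3, 7, 7, 8, 2, 7, 7, 6, 2]
Step 2: Midrank |d_i| (ties get averaged ranks).
ranks: |2|->2, |8|->10.5, |3|->4, |7|->7.5, |7|->7.5, |8|->10.5, |2|->2, |7|->7.5, |7|->7.5, |6|->5, |2|->2
Step 3: Attach original signs; sum ranks with positive sign and with negative sign.
W+ = 4 + 7.5 + 10.5 + 7.5 + 5 + 2 = 36.5
W- = 2 + 10.5 + 7.5 + 2 + 7.5 = 29.5
(Check: W+ + W- = 66 should equal n(n+1)/2 = 66.)
Step 4: Test statistic W = min(W+, W-) = 29.5.
Step 5: Ties in |d|, so use the tie-corrected normal approximation.
        E[W] = n(n+1)/4 = 11*12/4 = 33.
        Tie groups: |d|=2 (t=3), |d|=7 (t=4), |d|=8 (t=2); sum(t^3 - t) = 90.
        Var[W] = n(n+1)(2n+1)/24 - sum(t^3-t)/48 = 3036/24 - 90/48 = 124.625.
        z = (W - E[W]) / sqrt(Var[W]) = (29.5 - 33) / 11.1636 = -0.3135.
        Two-sided p = 2*Phi(z) = 0.753886.
Step 6: alpha = 0.05. fail to reject H0.

W+ = 36.5, W- = 29.5, W = min = 29.5, p = 0.753886, fail to reject H0.


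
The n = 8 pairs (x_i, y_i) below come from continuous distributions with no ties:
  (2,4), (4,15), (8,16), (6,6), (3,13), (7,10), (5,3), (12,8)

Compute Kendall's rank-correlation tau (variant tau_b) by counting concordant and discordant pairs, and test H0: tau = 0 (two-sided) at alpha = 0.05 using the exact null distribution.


Step 1: Enumerate the 28 unordered pairs (i,j) with i<j and classify each by sign(x_j-x_i) * sign(y_j-y_i).
  (1,2):dx=+2,dy=+11->C; (1,3):dx=+6,dy=+12->C; (1,4):dx=+4,dy=+2->C; (1,5):dx=+1,dy=+9->C
  (1,6):dx=+5,dy=+6->C; (1,7):dx=+3,dy=-1->D; (1,8):dx=+10,dy=+4->C; (2,3):dx=+4,dy=+1->C
  (2,4):dx=+2,dy=-9->D; (2,5):dx=-1,dy=-2->C; (2,6):dx=+3,dy=-5->D; (2,7):dx=+1,dy=-12->D
  (2,8):dx=+8,dy=-7->D; (3,4):dx=-2,dy=-10->C; (3,5):dx=-5,dy=-3->C; (3,6):dx=-1,dy=-6->C
  (3,7):dx=-3,dy=-13->C; (3,8):dx=+4,dy=-8->D; (4,5):dx=-3,dy=+7->D; (4,6):dx=+1,dy=+4->C
  (4,7):dx=-1,dy=-3->C; (4,8):dx=+6,dy=+2->C; (5,6):dx=+4,dy=-3->D; (5,7):dx=+2,dy=-10->D
  (5,8):dx=+9,dy=-5->D; (6,7):dx=-2,dy=-7->C; (6,8):dx=+5,dy=-2->D; (7,8):dx=+7,dy=+5->C
Step 2: C = 17, D = 11, total pairs = 28.
Step 3: tau = (C - D)/(n(n-1)/2) = (17 - 11)/28 = 0.214286.
Step 4: Exact two-sided p-value (enumerate n! = 40320 permutations of y under H0): p = 0.548413.
Step 5: alpha = 0.05. fail to reject H0.

tau_b = 0.2143 (C=17, D=11), p = 0.548413, fail to reject H0.


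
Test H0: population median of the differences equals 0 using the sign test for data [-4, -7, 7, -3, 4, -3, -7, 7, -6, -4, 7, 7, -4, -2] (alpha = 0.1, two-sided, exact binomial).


Step 1: Discard zero differences. Original n = 14; n_eff = number of nonzero differences = 14.
Nonzero differences (with sign): -4, -7, +7, -3, +4, -3, -7, +7, -6, -4, +7, +7, -4, -2
Step 2: Count signs: positive = 5, negative = 9.
Step 3: Under H0: P(positive) = 0.5, so the number of positives S ~ Bin(14, 0.5).
Step 4: Two-sided exact p-value = sum of Bin(14,0.5) probabilities at or below the observed probability = 0.423950.
Step 5: alpha = 0.1. fail to reject H0.

n_eff = 14, pos = 5, neg = 9, p = 0.423950, fail to reject H0.
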